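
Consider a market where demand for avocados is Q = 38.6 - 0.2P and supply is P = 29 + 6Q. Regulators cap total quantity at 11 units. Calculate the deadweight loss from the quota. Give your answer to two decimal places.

84.05

Rewriting demand in inverse form: P = 193 - 5Q.
Unrestricted equilibrium: Q* = (193 - 29)/(5 + 6) = 14.9091.
At Q = 11 the demand price is 193 - 5(11) = 138 and the supply price is 29 + 6(11) = 95.
DWL = (1/2)(gap between curves at 11) x (Q* - 11) = (1/2)(43)(3.9091) = 84.0455.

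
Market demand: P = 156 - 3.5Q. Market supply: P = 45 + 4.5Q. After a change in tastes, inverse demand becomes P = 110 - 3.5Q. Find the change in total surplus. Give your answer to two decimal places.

Initial equilibrium: Q_0 = 13.875, P_0 = 107.4375; CS_0 = (1/2)(13.875)(48.5625) = 336.9023, PS_0 = (1/2)(13.875)(62.4375) = 433.1602.
New equilibrium: 110 - 3.5Q = 45 + 4.5Q gives Q_1 = 8.125, P_1 = 81.5625; CS_1 = 115.5273, PS_1 = 148.5352.
Change in total surplus = (115.5273 + 148.5352) - (336.9023 + 433.1602) = -506.

-506.00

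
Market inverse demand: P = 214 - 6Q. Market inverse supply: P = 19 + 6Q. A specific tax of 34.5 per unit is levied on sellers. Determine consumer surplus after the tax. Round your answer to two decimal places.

536.67

Without the tax, 214 - 6Q = 19 + 6Q so Q* = 16.25 and P* = 116.5.
With the tax, sellers need 34.5 more per unit: 214 - 6Q = 19 + 6Q + 34.5, so Q_t = 13.375. Buyers pay P_b = 133.75; sellers receive P_s = P_b - 34.5 = 99.25.
CS = (1/2)(Q_t)(214 - P_b) = (1/2)(13.375)(80.25) = 536.6719.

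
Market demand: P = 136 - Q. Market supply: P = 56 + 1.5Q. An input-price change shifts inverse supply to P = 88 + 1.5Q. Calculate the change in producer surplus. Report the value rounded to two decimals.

-491.52

Initial equilibrium: Q_0 = 32, P_0 = 104; CS_0 = (1/2)(32)(32) = 512, PS_0 = (1/2)(32)(48) = 768.
New equilibrium: 136 - Q = 88 + 1.5Q gives Q_1 = 19.2, P_1 = 116.8; CS_1 = 184.32, PS_1 = 276.48.
Change in producer surplus = 276.48 - 768 = -491.52.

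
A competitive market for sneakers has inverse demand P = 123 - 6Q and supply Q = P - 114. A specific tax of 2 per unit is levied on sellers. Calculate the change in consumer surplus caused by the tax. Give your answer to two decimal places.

Rewriting supply in inverse form: P = 114 + Q.
Pre-tax equilibrium: 123 - 6Q = 114 + Q gives Q* = 1.2857, P* = 115.2857.
A tax on sellers shifts supply up by 2: 123 - 6Q = 114 + Q + 2, so Q_t = 1. Buyers pay P_b = 117; sellers receive P_s = P_b - 2 = 115.
Consumers lose the trapezoid between P* and P_b out to Q_t plus the triangle from Q_t to Q*: change in CS = 3 - 4.9592 = -1.9592.

-1.96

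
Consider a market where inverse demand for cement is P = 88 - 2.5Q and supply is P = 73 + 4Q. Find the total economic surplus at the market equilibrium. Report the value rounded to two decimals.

Equilibrium: 88 - 2.5Q = 73 + 4Q, so Q* = 2.3077 and P* = 82.2308.
Total surplus is the full triangle between the curves from 0 to Q*: (1/2)(2.3077)(88 - 73) = 17.3077.

17.31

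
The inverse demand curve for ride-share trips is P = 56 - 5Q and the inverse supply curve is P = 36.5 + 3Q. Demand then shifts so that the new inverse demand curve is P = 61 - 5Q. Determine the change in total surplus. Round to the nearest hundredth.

13.75

Initial equilibrium: Q_0 = 2.4375, P_0 = 43.8125; CS_0 = (1/2)(2.4375)(12.1875) = 14.8535, PS_0 = (1/2)(2.4375)(7.3125) = 8.9121.
New equilibrium: 61 - 5Q = 36.5 + 3Q gives Q_1 = 3.0625, P_1 = 45.6875; CS_1 = 23.4473, PS_1 = 14.0684.
Change in total surplus = (23.4473 + 14.0684) - (14.8535 + 8.9121) = 13.75.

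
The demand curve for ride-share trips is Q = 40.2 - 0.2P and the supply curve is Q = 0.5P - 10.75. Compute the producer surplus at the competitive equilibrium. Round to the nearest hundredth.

657.56

Rewriting demand in inverse form: P = 201 - 5Q.
Rewriting supply in inverse form: P = 21.5 + 2Q.
Set 201 - 5Q = 21.5 + 2Q, which gives 179.5 = 7Q, so Q* = 25.6429 and P* = 201 - 5(25.6429) = 72.7857.
The supply curve's price intercept is 21.5, so PS = (1/2)(Q*)(P* - 21.5) = (1/2)(25.6429)(51.2857) = 657.5561.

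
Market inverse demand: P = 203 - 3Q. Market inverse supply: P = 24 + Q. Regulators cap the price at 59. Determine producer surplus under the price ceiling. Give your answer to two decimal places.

612.50

Without the control, 203 - 3Q = 24 + Q so Q* = 44.75 and P* = 68.75.
At the ceiling price 59, quantity supplied is (59 - 24)/1 = 35; supply is the short side, so Q = 35 trades at P = 59.
PS is the triangle above supply below 59: (1/2)(35)(59 - 24) = 612.5.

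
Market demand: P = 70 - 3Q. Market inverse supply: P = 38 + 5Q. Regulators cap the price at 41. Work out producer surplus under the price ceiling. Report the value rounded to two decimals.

0.90

Without the control, 70 - 3Q = 38 + 5Q so Q* = 4 and P* = 58.
At P = 41, sellers supply (41 - 38)/5 = 0.6 while buyers want more, so the quantity traded is 0.6 at price 41.
PS is the triangle above supply below 41: (1/2)(0.6)(41 - 38) = 0.9.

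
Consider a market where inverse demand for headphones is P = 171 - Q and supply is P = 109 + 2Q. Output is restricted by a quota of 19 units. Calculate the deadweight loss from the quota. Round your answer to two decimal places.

4.17

Without the quota, 171 - Q = 109 + 2Q gives Q* = 20.6667.
At Q = 19 the demand price is 171 - (19) = 152 and the supply price is 109 + 2(19) = 147.
DWL = (1/2)(gap between curves at 19) x (Q* - 19) = (1/2)(5)(1.6667) = 4.1667.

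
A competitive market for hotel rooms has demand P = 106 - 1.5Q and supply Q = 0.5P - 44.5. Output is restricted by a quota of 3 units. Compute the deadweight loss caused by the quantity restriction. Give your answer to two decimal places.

Rewriting supply in inverse form: P = 89 + 2Q.
Unrestricted equilibrium: Q* = (106 - 89)/(1.5 + 2) = 4.8571.
At Q = 3 the demand price is 106 - 1.5(3) = 101.5 and the supply price is 89 + 2(3) = 95.
DWL = (1/2)(gap between curves at 3) x (Q* - 3) = (1/2)(6.5)(1.8571) = 6.0357.

6.04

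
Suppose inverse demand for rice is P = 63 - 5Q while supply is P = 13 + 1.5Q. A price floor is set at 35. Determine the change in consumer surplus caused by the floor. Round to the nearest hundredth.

Free-market equilibrium: 63 - 5Q = 13 + 1.5Q gives Q* = 7.6923, P* = 24.5385.
At P = 35, buyers demand (63 - 35)/5 = 5.6 while sellers would supply more, so the quantity traded is 5.6 at price 35.
CS goes from (1/2)(7.6923)(38.4615) = 147.929 to 78.4 (computed as (63 - 35)(5.6) - (1/2)(5)(5.6)^2), a change of -69.529.

-69.53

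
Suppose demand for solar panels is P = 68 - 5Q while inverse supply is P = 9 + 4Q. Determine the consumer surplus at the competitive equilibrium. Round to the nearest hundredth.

Setting demand equal to supply, 59 = 9Q, so Q* = 6.5556 and P* = 35.2222.
Consumer surplus is the triangle under demand above P*: (1/2)(6.5556)(68 - 35.2222) = (1/2)(6.5556)(32.7778) = 107.4383.

107.44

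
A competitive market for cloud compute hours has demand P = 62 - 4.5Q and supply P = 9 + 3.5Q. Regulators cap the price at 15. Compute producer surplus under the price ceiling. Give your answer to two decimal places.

Free-market equilibrium: 62 - 4.5Q = 9 + 3.5Q gives Q* = 6.625, P* = 32.1875.
At P = 15, sellers supply (15 - 9)/3.5 = 1.7143 while buyers want more, so the quantity traded is 1.7143 at price 15.
PS is the triangle above supply below 15: (1/2)(1.7143)(15 - 9) = 5.1429.

5.14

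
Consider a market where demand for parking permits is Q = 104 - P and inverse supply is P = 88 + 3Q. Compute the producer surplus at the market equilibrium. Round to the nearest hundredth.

Rewriting demand in inverse form: P = 104 - Q.
Set 104 - Q = 88 + 3Q, which gives 16 = 4Q, so Q* = 4 and P* = 104 - (4) = 100.
The supply curve's price intercept is 88, so PS = (1/2)(Q*)(P* - 88) = (1/2)(4)(12) = 24.

24.00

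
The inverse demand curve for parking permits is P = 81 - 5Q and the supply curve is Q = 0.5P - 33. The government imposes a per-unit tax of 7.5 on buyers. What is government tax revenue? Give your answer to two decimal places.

8.04

Rewriting supply in inverse form: P = 66 + 2Q.
Without the tax, 81 - 5Q = 66 + 2Q so Q* = 2.1429 and P* = 70.2857.
With the tax, buyers' net willingness to pay falls by 7.5: (81 - 7.5) - 5Q = 66 + 2Q, so Q_t = 1.0714. Buyers pay P_b = 75.6429; sellers receive P_s = P_b - 7.5 = 68.1429.
Tax revenue = t x Q_t = 7.5 x 1.0714 = 8.0357.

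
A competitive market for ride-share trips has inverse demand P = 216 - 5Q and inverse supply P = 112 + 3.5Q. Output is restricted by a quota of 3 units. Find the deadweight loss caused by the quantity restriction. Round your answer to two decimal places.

Unrestricted equilibrium: Q* = (216 - 112)/(5 + 3.5) = 12.2353.
At Q = 3 the demand price is 216 - 5(3) = 201 and the supply price is 112 + 3.5(3) = 122.5.
DWL = (1/2)(gap between curves at 3) x (Q* - 3) = (1/2)(78.5)(9.2353) = 362.4853.

362.49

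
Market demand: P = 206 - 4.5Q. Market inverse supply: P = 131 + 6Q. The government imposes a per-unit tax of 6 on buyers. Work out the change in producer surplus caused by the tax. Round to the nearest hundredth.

Pre-tax equilibrium: 206 - 4.5Q = 131 + 6Q gives Q* = 7.1429, P* = 173.8571.
A tax on buyers shifts demand down by 6: (206 - 6) - 4.5Q = 131 + 6Q, so Q_t = 6.5714. Buyers pay P_b = 176.4286; sellers receive P_s = P_b - 6 = 170.4286.
PS falls from (1/2)(7.1429)(42.8571) = 153.0612 to (1/2)(6.5714)(39.4286) = 129.551, a change of -23.5102.

-23.51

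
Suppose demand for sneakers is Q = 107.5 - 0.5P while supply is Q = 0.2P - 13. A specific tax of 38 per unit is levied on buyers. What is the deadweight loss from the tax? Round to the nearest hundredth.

103.14

Rewriting demand in inverse form: P = 215 - 2Q.
Rewriting supply in inverse form: P = 65 + 5Q.
Without the tax, 215 - 2Q = 65 + 5Q so Q* = 21.4286 and P* = 172.1429.
With the tax, buyers' net willingness to pay falls by 38: (215 - 38) - 2Q = 65 + 5Q, so Q_t = 16. Buyers pay P_b = 183; sellers receive P_s = P_b - 38 = 145.
The welfare triangle lost has base Q* - Q_t = 5.4286 and height t = 38, so DWL = (1/2)(5.4286)(38) = 103.1429.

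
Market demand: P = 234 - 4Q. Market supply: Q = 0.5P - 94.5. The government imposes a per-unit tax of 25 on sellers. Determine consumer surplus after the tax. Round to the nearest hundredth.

Rewriting supply in inverse form: P = 189 + 2Q.
Pre-tax equilibrium: 234 - 4Q = 189 + 2Q gives Q* = 7.5, P* = 204.
A tax on sellers shifts supply up by 25: 234 - 4Q = 189 + 2Q + 25, so Q_t = 3.3333. Buyers pay P_b = 220.6667; sellers receive P_s = P_b - 25 = 195.6667.
CS = (1/2)(Q_t)(234 - P_b) = (1/2)(3.3333)(13.3333) = 22.2222.

22.22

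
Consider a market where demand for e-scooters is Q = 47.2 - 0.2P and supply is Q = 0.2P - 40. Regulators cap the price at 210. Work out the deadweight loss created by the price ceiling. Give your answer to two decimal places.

Rewriting demand in inverse form: P = 236 - 5Q.
Rewriting supply in inverse form: P = 200 + 5Q.
Free-market equilibrium: 236 - 5Q = 200 + 5Q gives Q* = 3.6, P* = 218.
At the ceiling price 210, quantity supplied is (210 - 200)/5 = 2; supply is the short side, so Q = 2 trades at P = 210.
At Q = 2 the demand price is 226 and the supply price is 210. Deadweight loss is the triangle between the curves from 2 to 3.6: (1/2)(226 - 210)(3.6 - 2) = 12.8.

12.80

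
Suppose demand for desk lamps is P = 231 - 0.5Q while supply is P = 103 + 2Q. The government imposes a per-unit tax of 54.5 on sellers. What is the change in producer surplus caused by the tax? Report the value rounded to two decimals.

-1757.08

Without the tax, 231 - 0.5Q = 103 + 2Q so Q* = 51.2 and P* = 205.4.
With the tax, sellers need 54.5 more per unit: 231 - 0.5Q = 103 + 2Q + 54.5, so Q_t = 29.4. Buyers pay P_b = 216.3; sellers receive P_s = P_b - 54.5 = 161.8.
PS falls from (1/2)(51.2)(102.4) = 2621.44 to (1/2)(29.4)(58.8) = 864.36, a change of -1757.08.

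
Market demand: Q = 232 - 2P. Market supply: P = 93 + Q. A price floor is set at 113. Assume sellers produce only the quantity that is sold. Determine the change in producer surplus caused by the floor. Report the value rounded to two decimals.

Rewriting demand in inverse form: P = 116 - 0.5Q.
Free-market equilibrium: 116 - 0.5Q = 93 + Q gives Q* = 15.3333, P* = 108.3333.
At the floor price 113, quantity demanded is (116 - 113)/0.5 = 6; demand is the short side, so Q = 6 trades at P = 113.
PS goes from (1/2)(15.3333)(15.3333) = 117.5556 to 102 (computed as (113 - 93)(6) - (1/2)(1)(6)^2), a change of -15.5556.

-15.56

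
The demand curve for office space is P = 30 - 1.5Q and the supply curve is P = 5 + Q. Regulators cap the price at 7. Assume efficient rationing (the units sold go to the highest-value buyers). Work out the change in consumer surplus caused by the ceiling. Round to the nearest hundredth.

-32.00

Free-market equilibrium: 30 - 1.5Q = 5 + Q gives Q* = 10, P* = 15.
At P = 7, sellers supply (7 - 5)/1 = 2 while buyers want more, so the quantity traded is 2 at price 7.
CS goes from (1/2)(10)(15) = 75 to 43 (computed as (30 - 7)(2) - (1/2)(1.5)(2)^2), a change of -32.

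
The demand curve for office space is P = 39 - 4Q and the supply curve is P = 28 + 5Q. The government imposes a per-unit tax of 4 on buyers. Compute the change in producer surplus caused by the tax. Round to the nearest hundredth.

Without the tax, 39 - 4Q = 28 + 5Q so Q* = 1.2222 and P* = 34.1111.
A tax on buyers shifts demand down by 4: (39 - 4) - 4Q = 28 + 5Q, so Q_t = 0.7778. Buyers pay P_b = 35.8889; sellers receive P_s = P_b - 4 = 31.8889.
Producers lose the trapezoid between P_s and P* out to Q_t plus the triangle from Q_t to Q*: change in PS = 1.5123 - 3.7346 = -2.2222.

-2.22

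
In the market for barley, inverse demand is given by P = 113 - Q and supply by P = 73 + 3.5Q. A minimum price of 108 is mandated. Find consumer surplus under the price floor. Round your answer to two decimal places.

12.50

Free-market equilibrium: 113 - Q = 73 + 3.5Q gives Q* = 8.8889, P* = 104.1111.
At the floor price 108, quantity demanded is (113 - 108)/1 = 5; demand is the short side, so Q = 5 trades at P = 108.
CS is the triangle under demand above 108: (1/2)(5)(113 - 108) = 12.5.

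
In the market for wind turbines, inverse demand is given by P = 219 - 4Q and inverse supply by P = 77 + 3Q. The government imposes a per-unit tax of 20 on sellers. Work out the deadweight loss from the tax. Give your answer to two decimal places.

28.57

Pre-tax equilibrium: 219 - 4Q = 77 + 3Q gives Q* = 20.2857, P* = 137.8571.
With the tax, sellers need 20 more per unit: 219 - 4Q = 77 + 3Q + 20, so Q_t = 17.4286. Buyers pay P_b = 149.2857; sellers receive P_s = P_b - 20 = 129.2857.
Deadweight loss is the triangle between the curves from Q_t to Q*: (1/2)(20.2857 - 17.4286)(20) = 28.5714.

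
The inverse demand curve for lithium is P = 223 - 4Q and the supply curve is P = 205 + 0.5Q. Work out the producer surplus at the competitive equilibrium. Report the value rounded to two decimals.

4.00

Setting demand equal to supply, 18 = 4.5Q, so Q* = 4 and P* = 207.
The supply curve's price intercept is 205, so PS = (1/2)(Q*)(P* - 205) = (1/2)(4)(2) = 4.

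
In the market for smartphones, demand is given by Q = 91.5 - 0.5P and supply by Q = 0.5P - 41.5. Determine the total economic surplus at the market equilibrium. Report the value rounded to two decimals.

1250.00

Rewriting demand in inverse form: P = 183 - 2Q.
Rewriting supply in inverse form: P = 83 + 2Q.
Equilibrium: 183 - 2Q = 83 + 2Q, so Q* = 25 and P* = 133.
Total surplus is the full triangle between the curves from 0 to Q*: (1/2)(25)(183 - 83) = 1250.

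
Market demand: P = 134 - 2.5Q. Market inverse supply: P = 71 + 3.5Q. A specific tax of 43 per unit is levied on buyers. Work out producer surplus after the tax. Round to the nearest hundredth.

Without the tax, 134 - 2.5Q = 71 + 3.5Q so Q* = 10.5 and P* = 107.75.
With the tax, buyers' net willingness to pay falls by 43: (134 - 43) - 2.5Q = 71 + 3.5Q, so Q_t = 3.3333. Buyers pay P_b = 125.6667; sellers receive P_s = P_b - 43 = 82.6667.
Producer surplus is the triangle above supply below P_s: (1/2)(3.3333)(82.6667 - 71) = 19.4444.

19.44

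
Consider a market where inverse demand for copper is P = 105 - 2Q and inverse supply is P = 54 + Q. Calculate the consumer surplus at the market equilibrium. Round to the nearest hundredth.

Setting demand equal to supply, 51 = 3Q, so Q* = 17 and P* = 71.
CS is the area between the demand curve and P* from 0 to Q*: (1/2)(17)(34) = 289.

289.00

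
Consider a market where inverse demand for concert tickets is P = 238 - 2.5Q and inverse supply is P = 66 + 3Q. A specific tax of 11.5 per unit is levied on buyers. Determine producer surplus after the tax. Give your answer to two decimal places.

Without the tax, 238 - 2.5Q = 66 + 3Q so Q* = 31.2727 and P* = 159.8182.
A tax on buyers shifts demand down by 11.5: (238 - 11.5) - 2.5Q = 66 + 3Q, so Q_t = 29.1818. Buyers pay P_b = 165.0455; sellers receive P_s = P_b - 11.5 = 153.5455.
PS = (1/2)(Q_t)(P_s - 66) = (1/2)(29.1818)(87.5455) = 1277.3678.

1277.37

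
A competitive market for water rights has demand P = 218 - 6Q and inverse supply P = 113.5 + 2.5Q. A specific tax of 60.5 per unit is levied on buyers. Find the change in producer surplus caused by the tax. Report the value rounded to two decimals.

Without the tax, 218 - 6Q = 113.5 + 2.5Q so Q* = 12.2941 and P* = 144.2353.
With the tax, buyers' net willingness to pay falls by 60.5: (218 - 60.5) - 6Q = 113.5 + 2.5Q, so Q_t = 5.1765. Buyers pay P_b = 186.9412; sellers receive P_s = P_b - 60.5 = 126.4412.
PS falls from (1/2)(12.2941)(30.7353) = 188.9317 to (1/2)(5.1765)(12.9412) = 33.4948, a change of -155.4369.

-155.44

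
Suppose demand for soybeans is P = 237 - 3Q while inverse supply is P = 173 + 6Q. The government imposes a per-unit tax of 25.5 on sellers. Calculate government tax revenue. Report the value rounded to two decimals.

Without the tax, 237 - 3Q = 173 + 6Q so Q* = 7.1111 and P* = 215.6667.
With the tax, sellers need 25.5 more per unit: 237 - 3Q = 173 + 6Q + 25.5, so Q_t = 4.2778. Buyers pay P_b = 224.1667; sellers receive P_s = P_b - 25.5 = 198.6667.
Revenue is the tax times quantity traded: 25.5 x 4.2778 = 109.0833.

109.08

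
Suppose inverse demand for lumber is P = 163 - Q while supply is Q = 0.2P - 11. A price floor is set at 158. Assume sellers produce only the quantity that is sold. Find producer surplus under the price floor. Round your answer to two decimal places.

452.50

Rewriting supply in inverse form: P = 55 + 5Q.
Without the control, 163 - Q = 55 + 5Q so Q* = 18 and P* = 145.
At the floor price 158, quantity demanded is (163 - 158)/1 = 5; demand is the short side, so Q = 5 trades at P = 158.
The supply price at Q = 5 is 80. PS is the trapezoid between 158 and supply over [0, 5]: (1/2)[(158 - 55) + (158 - 80)](5) = 452.5.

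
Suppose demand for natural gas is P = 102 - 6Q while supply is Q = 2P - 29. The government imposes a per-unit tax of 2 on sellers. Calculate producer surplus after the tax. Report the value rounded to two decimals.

Rewriting supply in inverse form: P = 14.5 + 0.5Q.
Without the tax, 102 - 6Q = 14.5 + 0.5Q so Q* = 13.4615 and P* = 21.2308.
A tax on sellers shifts supply up by 2: 102 - 6Q = 14.5 + 0.5Q + 2, so Q_t = 13.1538. Buyers pay P_b = 23.0769; sellers receive P_s = P_b - 2 = 21.0769.
Producer surplus is the triangle above supply below P_s: (1/2)(13.1538)(21.0769 - 14.5) = 43.2559.

43.26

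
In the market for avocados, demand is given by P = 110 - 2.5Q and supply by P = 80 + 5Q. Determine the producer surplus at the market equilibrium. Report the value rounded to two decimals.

40.00

Setting demand equal to supply, 30 = 7.5Q, so Q* = 4 and P* = 100.
PS is the area between P* and the supply curve from 0 to Q*: (1/2)(4)(20) = 40.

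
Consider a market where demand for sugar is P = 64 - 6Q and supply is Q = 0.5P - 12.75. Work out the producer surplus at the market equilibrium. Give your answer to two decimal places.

Rewriting supply in inverse form: P = 25.5 + 2Q.
Set 64 - 6Q = 25.5 + 2Q, which gives 38.5 = 8Q, so Q* = 4.8125 and P* = 64 - 6(4.8125) = 35.125.
The supply curve's price intercept is 25.5, so PS = (1/2)(Q*)(P* - 25.5) = (1/2)(4.8125)(9.625) = 23.1602.

23.16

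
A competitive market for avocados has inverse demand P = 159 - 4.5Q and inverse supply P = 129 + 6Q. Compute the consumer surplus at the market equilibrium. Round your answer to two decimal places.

Equilibrium: 159 - 4.5Q = 129 + 6Q, so Q* = 2.8571 and P* = 146.1429.
CS is the area between the demand curve and P* from 0 to Q*: (1/2)(2.8571)(12.8571) = 18.3673.

18.37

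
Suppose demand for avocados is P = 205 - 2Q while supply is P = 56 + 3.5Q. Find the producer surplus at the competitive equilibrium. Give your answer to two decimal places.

1284.36

Setting demand equal to supply, 149 = 5.5Q, so Q* = 27.0909 and P* = 150.8182.
PS is the area between P* and the supply curve from 0 to Q*: (1/2)(27.0909)(94.8182) = 1284.3554.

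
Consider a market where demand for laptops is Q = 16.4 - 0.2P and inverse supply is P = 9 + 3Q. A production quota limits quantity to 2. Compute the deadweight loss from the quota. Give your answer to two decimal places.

Rewriting demand in inverse form: P = 82 - 5Q.
Without the quota, 82 - 5Q = 9 + 3Q gives Q* = 9.125.
At Q = 2 the demand price is 82 - 5(2) = 72 and the supply price is 9 + 3(2) = 15.
Deadweight loss is the triangle between the curves from 2 to 9.125: (1/2)(72 - 15)(9.125 - 2) = 203.0625.

203.06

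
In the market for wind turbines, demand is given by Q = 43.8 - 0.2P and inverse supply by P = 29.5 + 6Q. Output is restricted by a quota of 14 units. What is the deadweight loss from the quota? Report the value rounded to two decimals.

57.28

Rewriting demand in inverse form: P = 219 - 5Q.
Unrestricted equilibrium: Q* = (219 - 29.5)/(5 + 6) = 17.2273.
At Q = 14 the demand price is 219 - 5(14) = 149 and the supply price is 29.5 + 6(14) = 113.5.
Deadweight loss is the triangle between the curves from 14 to 17.2273: (1/2)(149 - 113.5)(17.2273 - 14) = 57.2841.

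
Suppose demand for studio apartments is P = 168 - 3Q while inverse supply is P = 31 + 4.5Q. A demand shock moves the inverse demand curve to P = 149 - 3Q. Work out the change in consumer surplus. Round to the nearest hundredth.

Initial equilibrium: Q_0 = 18.2667, P_0 = 113.2; CS_0 = (1/2)(18.2667)(54.8) = 500.5067, PS_0 = (1/2)(18.2667)(82.2) = 750.76.
New equilibrium: 149 - 3Q = 31 + 4.5Q gives Q_1 = 15.7333, P_1 = 101.8; CS_1 = 371.3067, PS_1 = 556.96.
Change in consumer surplus = 371.3067 - 500.5067 = -129.2.

-129.20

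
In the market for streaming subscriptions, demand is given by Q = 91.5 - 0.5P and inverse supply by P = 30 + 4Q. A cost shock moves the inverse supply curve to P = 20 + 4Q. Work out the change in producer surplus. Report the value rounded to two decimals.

Rewriting demand in inverse form: P = 183 - 2Q.
Initial equilibrium: Q_0 = 25.5, P_0 = 132; CS_0 = (1/2)(25.5)(51) = 650.25, PS_0 = (1/2)(25.5)(102) = 1300.5.
New equilibrium: 183 - 2Q = 20 + 4Q gives Q_1 = 27.1667, P_1 = 128.6667; CS_1 = 738.0278, PS_1 = 1476.0556.
Change in producer surplus = 1476.0556 - 1300.5 = 175.5556.

175.56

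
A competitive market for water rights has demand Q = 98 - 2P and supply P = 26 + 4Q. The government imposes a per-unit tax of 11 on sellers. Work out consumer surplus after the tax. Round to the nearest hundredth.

1.78

Rewriting demand in inverse form: P = 49 - 0.5Q.
Pre-tax equilibrium: 49 - 0.5Q = 26 + 4Q gives Q* = 5.1111, P* = 46.4444.
A tax on sellers shifts supply up by 11: 49 - 0.5Q = 26 + 4Q + 11, so Q_t = 2.6667. Buyers pay P_b = 47.6667; sellers receive P_s = P_b - 11 = 36.6667.
Consumer surplus is the triangle under demand above P_b: (1/2)(2.6667)(49 - 47.6667) = 1.7778.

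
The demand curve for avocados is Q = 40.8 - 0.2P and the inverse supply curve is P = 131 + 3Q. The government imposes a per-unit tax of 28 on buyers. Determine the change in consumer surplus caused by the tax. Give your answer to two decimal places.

Rewriting demand in inverse form: P = 204 - 5Q.
Without the tax, 204 - 5Q = 131 + 3Q so Q* = 9.125 and P* = 158.375.
With the tax, buyers' net willingness to pay falls by 28: (204 - 28) - 5Q = 131 + 3Q, so Q_t = 5.625. Buyers pay P_b = 175.875; sellers receive P_s = P_b - 28 = 147.875.
CS falls from (1/2)(9.125)(45.625) = 208.1641 to (1/2)(5.625)(28.125) = 79.1016, a change of -129.0625.

-129.06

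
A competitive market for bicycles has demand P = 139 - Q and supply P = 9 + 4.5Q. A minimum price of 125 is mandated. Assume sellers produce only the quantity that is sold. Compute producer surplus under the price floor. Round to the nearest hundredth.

Without the control, 139 - Q = 9 + 4.5Q so Q* = 23.6364 and P* = 115.3636.
At P = 125, buyers demand (139 - 125)/1 = 14 while sellers would supply more, so the quantity traded is 14 at price 125.
The supply price at Q = 14 is 72. PS is the trapezoid between 125 and supply over [0, 14]: (1/2)[(125 - 9) + (125 - 72)](14) = 1183.

1183.00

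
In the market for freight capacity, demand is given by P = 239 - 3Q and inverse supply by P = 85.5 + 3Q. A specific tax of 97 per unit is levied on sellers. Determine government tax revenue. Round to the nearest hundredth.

913.42

Without the tax, 239 - 3Q = 85.5 + 3Q so Q* = 25.5833 and P* = 162.25.
A tax on sellers shifts supply up by 97: 239 - 3Q = 85.5 + 3Q + 97, so Q_t = 9.4167. Buyers pay P_b = 210.75; sellers receive P_s = P_b - 97 = 113.75.
Tax revenue = t x Q_t = 97 x 9.4167 = 913.4167.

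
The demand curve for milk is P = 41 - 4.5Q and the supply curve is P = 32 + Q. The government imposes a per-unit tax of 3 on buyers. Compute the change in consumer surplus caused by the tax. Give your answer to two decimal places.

-3.35

Pre-tax equilibrium: 41 - 4.5Q = 32 + Q gives Q* = 1.6364, P* = 33.6364.
With the tax, buyers' net willingness to pay falls by 3: (41 - 3) - 4.5Q = 32 + Q, so Q_t = 1.0909. Buyers pay P_b = 36.0909; sellers receive P_s = P_b - 3 = 33.0909.
Consumers lose the trapezoid between P* and P_b out to Q_t plus the triangle from Q_t to Q*: change in CS = 2.6777 - 6.0248 = -3.3471.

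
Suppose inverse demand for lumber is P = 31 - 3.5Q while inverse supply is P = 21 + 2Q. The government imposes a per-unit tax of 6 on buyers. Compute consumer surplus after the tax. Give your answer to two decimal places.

Pre-tax equilibrium: 31 - 3.5Q = 21 + 2Q gives Q* = 1.8182, P* = 24.6364.
A tax on buyers shifts demand down by 6: (31 - 6) - 3.5Q = 21 + 2Q, so Q_t = 0.7273. Buyers pay P_b = 28.4545; sellers receive P_s = P_b - 6 = 22.4545.
CS = (1/2)(Q_t)(31 - P_b) = (1/2)(0.7273)(2.5455) = 0.9256.

0.93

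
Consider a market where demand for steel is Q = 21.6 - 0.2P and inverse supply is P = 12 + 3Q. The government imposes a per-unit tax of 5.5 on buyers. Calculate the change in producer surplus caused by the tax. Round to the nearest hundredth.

-24.04

Rewriting demand in inverse form: P = 108 - 5Q.
Without the tax, 108 - 5Q = 12 + 3Q so Q* = 12 and P* = 48.
With the tax, buyers' net willingness to pay falls by 5.5: (108 - 5.5) - 5Q = 12 + 3Q, so Q_t = 11.3125. Buyers pay P_b = 51.4375; sellers receive P_s = P_b - 5.5 = 45.9375.
PS falls from (1/2)(12)(36) = 216 to (1/2)(11.3125)(33.9375) = 191.959, a change of -24.041.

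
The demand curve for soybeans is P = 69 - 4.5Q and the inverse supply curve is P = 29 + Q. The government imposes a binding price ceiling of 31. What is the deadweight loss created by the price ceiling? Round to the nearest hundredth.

Free-market equilibrium: 69 - 4.5Q = 29 + Q gives Q* = 7.2727, P* = 36.2727.
At P = 31, sellers supply (31 - 29)/1 = 2 while buyers want more, so the quantity traded is 2 at price 31.
The lost-trades triangle has base Q* - 2 = 5.2727 and height equal to the gap between the curves at Q = 2, which is 60 - 31 = 29. DWL = (1/2)(5.2727)(29) = 76.4545.

76.45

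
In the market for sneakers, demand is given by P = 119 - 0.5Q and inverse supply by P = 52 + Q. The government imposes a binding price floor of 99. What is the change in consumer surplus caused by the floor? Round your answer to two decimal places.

Without the control, 119 - 0.5Q = 52 + Q so Q* = 44.6667 and P* = 96.6667.
At P = 99, buyers demand (119 - 99)/0.5 = 40 while sellers would supply more, so the quantity traded is 40 at price 99.
CS goes from (1/2)(44.6667)(22.3333) = 498.7778 to 400 (computed as (119 - 99)(40) - (1/2)(0.5)(40)^2), a change of -98.7778.

-98.78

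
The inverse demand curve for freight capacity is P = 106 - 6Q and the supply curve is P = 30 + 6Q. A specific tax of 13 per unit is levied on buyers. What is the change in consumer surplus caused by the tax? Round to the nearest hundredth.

Pre-tax equilibrium: 106 - 6Q = 30 + 6Q gives Q* = 6.3333, P* = 68.
With the tax, buyers' net willingness to pay falls by 13: (106 - 13) - 6Q = 30 + 6Q, so Q_t = 5.25. Buyers pay P_b = 74.5; sellers receive P_s = P_b - 13 = 61.5.
Consumers lose the trapezoid between P* and P_b out to Q_t plus the triangle from Q_t to Q*: change in CS = 82.6875 - 120.3333 = -37.6458.

-37.65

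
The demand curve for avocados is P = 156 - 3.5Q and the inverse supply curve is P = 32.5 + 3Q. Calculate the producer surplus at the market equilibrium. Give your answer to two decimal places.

Setting demand equal to supply, 123.5 = 6.5Q, so Q* = 19 and P* = 89.5.
The supply curve's price intercept is 32.5, so PS = (1/2)(Q*)(P* - 32.5) = (1/2)(19)(57) = 541.5.

541.50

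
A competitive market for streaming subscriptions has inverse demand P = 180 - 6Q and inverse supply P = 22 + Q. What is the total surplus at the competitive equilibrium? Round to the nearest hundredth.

Equilibrium: 180 - 6Q = 22 + Q, so Q* = 22.5714 and P* = 44.5714.
CS = (1/2)(22.5714)(135.4286) = 1528.4082 and PS = (1/2)(22.5714)(22.5714) = 254.7347, so total surplus = 1783.1429.

1783.14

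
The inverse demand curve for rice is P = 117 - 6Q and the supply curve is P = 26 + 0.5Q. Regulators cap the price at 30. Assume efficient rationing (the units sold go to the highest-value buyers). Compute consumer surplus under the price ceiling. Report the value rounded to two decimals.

504.00

Free-market equilibrium: 117 - 6Q = 26 + 0.5Q gives Q* = 14, P* = 33.
At the ceiling price 30, quantity supplied is (30 - 26)/0.5 = 8; supply is the short side, so Q = 8 trades at P = 30.
The demand price at Q = 8 is 69. CS is the trapezoid between demand and 30 over [0, 8]: (1/2)[(117 - 30) + (69 - 30)](8) = 504.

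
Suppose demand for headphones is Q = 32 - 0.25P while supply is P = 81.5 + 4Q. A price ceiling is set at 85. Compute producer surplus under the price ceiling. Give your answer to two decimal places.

1.53

Rewriting demand in inverse form: P = 128 - 4Q.
Free-market equilibrium: 128 - 4Q = 81.5 + 4Q gives Q* = 5.8125, P* = 104.75.
At the ceiling price 85, quantity supplied is (85 - 81.5)/4 = 0.875; supply is the short side, so Q = 0.875 trades at P = 85.
PS is the triangle above supply below 85: (1/2)(0.875)(85 - 81.5) = 1.5312.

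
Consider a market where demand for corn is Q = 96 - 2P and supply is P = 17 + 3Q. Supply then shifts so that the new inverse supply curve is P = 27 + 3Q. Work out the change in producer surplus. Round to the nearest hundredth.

Rewriting demand in inverse form: P = 48 - 0.5Q.
Initial equilibrium: Q_0 = 8.8571, P_0 = 43.5714; CS_0 = (1/2)(8.8571)(4.4286) = 19.6122, PS_0 = (1/2)(8.8571)(26.5714) = 117.6735.
New equilibrium: 48 - 0.5Q = 27 + 3Q gives Q_1 = 6, P_1 = 45; CS_1 = 9, PS_1 = 54.
Change in producer surplus = 54 - 117.6735 = -63.6735.

-63.67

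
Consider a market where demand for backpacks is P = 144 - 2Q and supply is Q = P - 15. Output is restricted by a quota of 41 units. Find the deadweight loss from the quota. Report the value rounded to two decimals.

Rewriting supply in inverse form: P = 15 + Q.
Unrestricted equilibrium: Q* = (144 - 15)/(2 + 1) = 43.
At Q = 41 the demand price is 144 - 2(41) = 62 and the supply price is 15 + (41) = 56.
DWL = (1/2)(gap between curves at 41) x (Q* - 41) = (1/2)(6)(2) = 6.

6.00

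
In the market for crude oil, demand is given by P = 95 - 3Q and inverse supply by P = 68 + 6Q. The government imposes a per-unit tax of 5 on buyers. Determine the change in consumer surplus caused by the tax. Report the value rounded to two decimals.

Pre-tax equilibrium: 95 - 3Q = 68 + 6Q gives Q* = 3, P* = 86.
A tax on buyers shifts demand down by 5: (95 - 5) - 3Q = 68 + 6Q, so Q_t = 2.4444. Buyers pay P_b = 87.6667; sellers receive P_s = P_b - 5 = 82.6667.
Consumers lose the trapezoid between P* and P_b out to Q_t plus the triangle from Q_t to Q*: change in CS = 8.963 - 13.5 = -4.537.

-4.54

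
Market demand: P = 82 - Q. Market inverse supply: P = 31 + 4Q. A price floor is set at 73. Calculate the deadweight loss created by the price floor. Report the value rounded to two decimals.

3.60

Free-market equilibrium: 82 - Q = 31 + 4Q gives Q* = 10.2, P* = 71.8.
At the floor price 73, quantity demanded is (82 - 73)/1 = 9; demand is the short side, so Q = 9 trades at P = 73.
At Q = 9 the demand price is 73 and the supply price is 67. Deadweight loss is the triangle between the curves from 9 to 10.2: (1/2)(73 - 67)(10.2 - 9) = 3.6.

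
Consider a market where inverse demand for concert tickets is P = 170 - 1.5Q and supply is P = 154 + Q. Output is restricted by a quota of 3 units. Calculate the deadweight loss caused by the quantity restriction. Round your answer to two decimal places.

Unrestricted equilibrium: Q* = (170 - 154)/(1.5 + 1) = 6.4.
At Q = 3 the demand price is 170 - 1.5(3) = 165.5 and the supply price is 154 + (3) = 157.
Deadweight loss is the triangle between the curves from 3 to 6.4: (1/2)(165.5 - 157)(6.4 - 3) = 14.45.

14.45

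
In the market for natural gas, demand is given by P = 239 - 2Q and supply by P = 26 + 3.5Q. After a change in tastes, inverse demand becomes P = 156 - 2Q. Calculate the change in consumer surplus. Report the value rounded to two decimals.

Initial equilibrium: Q_0 = 38.7273, P_0 = 161.5455; CS_0 = (1/2)(38.7273)(77.4545) = 1499.8017, PS_0 = (1/2)(38.7273)(135.5455) = 2624.6529.
New equilibrium: 156 - 2Q = 26 + 3.5Q gives Q_1 = 23.6364, P_1 = 108.7273; CS_1 = 558.6777, PS_1 = 977.686.
Change in consumer surplus = 558.6777 - 1499.8017 = -941.124.

-941.12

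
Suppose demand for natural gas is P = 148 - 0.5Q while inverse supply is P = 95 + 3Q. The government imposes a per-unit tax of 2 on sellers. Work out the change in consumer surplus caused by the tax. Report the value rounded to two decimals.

Pre-tax equilibrium: 148 - 0.5Q = 95 + 3Q gives Q* = 15.1429, P* = 140.4286.
With the tax, sellers need 2 more per unit: 148 - 0.5Q = 95 + 3Q + 2, so Q_t = 14.5714. Buyers pay P_b = 140.7143; sellers receive P_s = P_b - 2 = 138.7143.
CS falls from (1/2)(15.1429)(7.5714) = 57.3265 to (1/2)(14.5714)(7.2857) = 53.0816, a change of -4.2449.

-4.24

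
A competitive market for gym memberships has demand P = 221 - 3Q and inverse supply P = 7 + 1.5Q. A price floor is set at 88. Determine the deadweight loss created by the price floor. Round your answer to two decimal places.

23.36

Without the control, 221 - 3Q = 7 + 1.5Q so Q* = 47.5556 and P* = 78.3333.
At the floor price 88, quantity demanded is (221 - 88)/3 = 44.3333; demand is the short side, so Q = 44.3333 trades at P = 88.
At Q = 44.3333 the demand price is 88 and the supply price is 73.5. Deadweight loss is the triangle between the curves from 44.3333 to 47.5556: (1/2)(88 - 73.5)(47.5556 - 44.3333) = 23.3611.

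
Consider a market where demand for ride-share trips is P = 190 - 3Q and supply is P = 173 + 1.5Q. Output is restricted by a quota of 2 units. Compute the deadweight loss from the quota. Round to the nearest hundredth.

Without the quota, 190 - 3Q = 173 + 1.5Q gives Q* = 3.7778.
At Q = 2 the demand price is 190 - 3(2) = 184 and the supply price is 173 + 1.5(2) = 176.
Deadweight loss is the triangle between the curves from 2 to 3.7778: (1/2)(184 - 176)(3.7778 - 2) = 7.1111.

7.11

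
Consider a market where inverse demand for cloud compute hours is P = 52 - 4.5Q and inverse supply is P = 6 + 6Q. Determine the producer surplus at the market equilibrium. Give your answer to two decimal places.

Equilibrium: 52 - 4.5Q = 6 + 6Q, so Q* = 4.381 and P* = 32.2857.
The supply curve's price intercept is 6, so PS = (1/2)(Q*)(P* - 6) = (1/2)(4.381)(26.2857) = 57.5782.

57.58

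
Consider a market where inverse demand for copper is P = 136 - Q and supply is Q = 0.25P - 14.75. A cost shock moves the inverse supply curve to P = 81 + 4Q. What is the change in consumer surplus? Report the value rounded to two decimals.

-58.08

Rewriting supply in inverse form: P = 59 + 4Q.
Initial equilibrium: Q_0 = 15.4, P_0 = 120.6; CS_0 = (1/2)(15.4)(15.4) = 118.58, PS_0 = (1/2)(15.4)(61.6) = 474.32.
New equilibrium: 136 - Q = 81 + 4Q gives Q_1 = 11, P_1 = 125; CS_1 = 60.5, PS_1 = 242.
Change in consumer surplus = 60.5 - 118.58 = -58.08.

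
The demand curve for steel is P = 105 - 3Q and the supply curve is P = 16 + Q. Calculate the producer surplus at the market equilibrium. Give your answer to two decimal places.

Setting demand equal to supply, 89 = 4Q, so Q* = 22.25 and P* = 38.25.
PS is the area between P* and the supply curve from 0 to Q*: (1/2)(22.25)(22.25) = 247.5312.

247.53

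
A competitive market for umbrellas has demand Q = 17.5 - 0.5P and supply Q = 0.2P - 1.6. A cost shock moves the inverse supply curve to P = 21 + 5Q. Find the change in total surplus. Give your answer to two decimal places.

-38.07

Rewriting demand in inverse form: P = 35 - 2Q.
Rewriting supply in inverse form: P = 8 + 5Q.
Initial equilibrium: Q_0 = 3.8571, P_0 = 27.2857; CS_0 = (1/2)(3.8571)(7.7143) = 14.8776, PS_0 = (1/2)(3.8571)(19.2857) = 37.1939.
New equilibrium: 35 - 2Q = 21 + 5Q gives Q_1 = 2, P_1 = 31; CS_1 = 4, PS_1 = 10.
Change in total surplus = (4 + 10) - (14.8776 + 37.1939) = -38.0714.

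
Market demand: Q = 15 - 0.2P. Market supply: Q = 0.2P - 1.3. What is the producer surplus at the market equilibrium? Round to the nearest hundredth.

Rewriting demand in inverse form: P = 75 - 5Q.
Rewriting supply in inverse form: P = 6.5 + 5Q.
Equilibrium: 75 - 5Q = 6.5 + 5Q, so Q* = 6.85 and P* = 40.75.
The supply curve's price intercept is 6.5, so PS = (1/2)(Q*)(P* - 6.5) = (1/2)(6.85)(34.25) = 117.3063.

117.31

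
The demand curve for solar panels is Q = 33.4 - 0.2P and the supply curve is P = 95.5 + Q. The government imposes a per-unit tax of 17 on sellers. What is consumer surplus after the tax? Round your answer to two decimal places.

Rewriting demand in inverse form: P = 167 - 5Q.
Pre-tax equilibrium: 167 - 5Q = 95.5 + Q gives Q* = 11.9167, P* = 107.4167.
A tax on sellers shifts supply up by 17: 167 - 5Q = 95.5 + Q + 17, so Q_t = 9.0833. Buyers pay P_b = 121.5833; sellers receive P_s = P_b - 17 = 104.5833.
Consumer surplus is the triangle under demand above P_b: (1/2)(9.0833)(167 - 121.5833) = 206.2674.

206.27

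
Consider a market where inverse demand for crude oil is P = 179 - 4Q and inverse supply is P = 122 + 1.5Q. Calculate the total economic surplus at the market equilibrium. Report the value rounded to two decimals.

295.36

Setting demand equal to supply, 57 = 5.5Q, so Q* = 10.3636 and P* = 137.5455.
CS = (1/2)(10.3636)(41.4545) = 214.8099 and PS = (1/2)(10.3636)(15.5455) = 80.5537, so total surplus = 295.3636.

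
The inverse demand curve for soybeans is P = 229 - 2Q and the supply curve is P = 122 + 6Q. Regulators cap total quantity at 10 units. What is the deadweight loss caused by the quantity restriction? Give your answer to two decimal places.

Unrestricted equilibrium: Q* = (229 - 122)/(2 + 6) = 13.375.
At Q = 10 the demand price is 229 - 2(10) = 209 and the supply price is 122 + 6(10) = 182.
Deadweight loss is the triangle between the curves from 10 to 13.375: (1/2)(209 - 182)(13.375 - 10) = 45.5625.

45.56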